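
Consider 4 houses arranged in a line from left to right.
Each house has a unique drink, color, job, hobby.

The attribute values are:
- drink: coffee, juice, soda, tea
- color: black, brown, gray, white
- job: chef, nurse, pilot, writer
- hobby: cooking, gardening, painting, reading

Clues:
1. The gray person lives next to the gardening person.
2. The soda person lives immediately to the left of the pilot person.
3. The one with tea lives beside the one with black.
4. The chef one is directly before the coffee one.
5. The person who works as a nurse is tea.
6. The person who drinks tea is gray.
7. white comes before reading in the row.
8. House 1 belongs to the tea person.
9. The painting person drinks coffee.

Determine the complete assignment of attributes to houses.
Solution:

House | Drink | Color | Job | Hobby
-----------------------------------
  1   | tea | gray | nurse | cooking
  2   | soda | black | chef | gardening
  3   | coffee | white | pilot | painting
  4   | juice | brown | writer | reading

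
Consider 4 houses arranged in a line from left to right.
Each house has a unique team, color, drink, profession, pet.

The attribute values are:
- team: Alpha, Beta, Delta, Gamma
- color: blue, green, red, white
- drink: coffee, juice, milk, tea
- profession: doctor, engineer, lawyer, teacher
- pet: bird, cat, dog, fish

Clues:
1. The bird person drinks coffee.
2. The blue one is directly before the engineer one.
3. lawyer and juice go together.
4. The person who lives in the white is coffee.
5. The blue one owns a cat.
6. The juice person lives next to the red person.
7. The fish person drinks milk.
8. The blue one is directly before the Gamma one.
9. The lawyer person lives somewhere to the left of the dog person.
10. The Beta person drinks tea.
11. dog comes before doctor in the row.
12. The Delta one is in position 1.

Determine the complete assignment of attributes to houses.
Solution:

House | Team | Color | Drink | Profession | Pet
-----------------------------------------------
  1   | Delta | blue | juice | lawyer | cat
  2   | Gamma | red | milk | engineer | fish
  3   | Beta | green | tea | teacher | dog
  4   | Alpha | white | coffee | doctor | bird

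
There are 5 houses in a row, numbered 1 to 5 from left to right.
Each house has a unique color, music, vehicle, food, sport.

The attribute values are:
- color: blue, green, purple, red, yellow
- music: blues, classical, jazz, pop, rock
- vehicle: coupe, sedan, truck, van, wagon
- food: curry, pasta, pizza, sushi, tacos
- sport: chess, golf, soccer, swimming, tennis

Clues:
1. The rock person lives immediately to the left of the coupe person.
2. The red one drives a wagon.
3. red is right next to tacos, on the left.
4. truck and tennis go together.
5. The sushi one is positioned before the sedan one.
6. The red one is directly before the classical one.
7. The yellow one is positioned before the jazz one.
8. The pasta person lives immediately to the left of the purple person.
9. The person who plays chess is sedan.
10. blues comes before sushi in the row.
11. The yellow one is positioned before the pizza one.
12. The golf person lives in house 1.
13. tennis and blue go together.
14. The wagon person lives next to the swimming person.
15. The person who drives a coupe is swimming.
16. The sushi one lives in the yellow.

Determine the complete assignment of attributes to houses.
Solution:

House | Color | Music | Vehicle | Food | Sport
----------------------------------------------
  1   | red | rock | wagon | pasta | golf
  2   | purple | classical | coupe | tacos | swimming
  3   | blue | blues | truck | curry | tennis
  4   | yellow | pop | van | sushi | soccer
  5   | green | jazz | sedan | pizza | chess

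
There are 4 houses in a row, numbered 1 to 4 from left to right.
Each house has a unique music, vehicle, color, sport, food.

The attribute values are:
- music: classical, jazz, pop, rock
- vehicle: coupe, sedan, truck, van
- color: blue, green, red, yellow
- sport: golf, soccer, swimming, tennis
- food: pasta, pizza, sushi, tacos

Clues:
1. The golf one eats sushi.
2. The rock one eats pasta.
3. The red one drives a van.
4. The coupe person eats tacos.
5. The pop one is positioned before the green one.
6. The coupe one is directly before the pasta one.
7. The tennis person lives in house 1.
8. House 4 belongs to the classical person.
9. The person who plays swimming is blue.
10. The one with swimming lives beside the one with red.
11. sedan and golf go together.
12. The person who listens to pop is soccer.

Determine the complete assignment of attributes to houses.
Solution:

House | Music | Vehicle | Color | Sport | Food
----------------------------------------------
  1   | jazz | coupe | yellow | tennis | tacos
  2   | rock | truck | blue | swimming | pasta
  3   | pop | van | red | soccer | pizza
  4   | classical | sedan | green | golf | sushi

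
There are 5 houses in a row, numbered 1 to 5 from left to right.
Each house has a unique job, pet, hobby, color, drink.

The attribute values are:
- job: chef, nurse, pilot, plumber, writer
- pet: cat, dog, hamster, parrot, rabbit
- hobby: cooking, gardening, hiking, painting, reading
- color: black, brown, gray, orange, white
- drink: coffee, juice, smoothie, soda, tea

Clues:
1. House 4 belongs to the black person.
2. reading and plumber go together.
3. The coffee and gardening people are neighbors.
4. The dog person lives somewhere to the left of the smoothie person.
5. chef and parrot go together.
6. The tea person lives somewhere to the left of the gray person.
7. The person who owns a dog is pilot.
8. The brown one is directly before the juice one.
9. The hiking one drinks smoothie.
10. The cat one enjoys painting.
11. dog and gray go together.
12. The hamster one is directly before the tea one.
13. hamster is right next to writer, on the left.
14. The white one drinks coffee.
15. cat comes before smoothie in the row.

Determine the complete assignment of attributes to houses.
Solution:

House | Job | Pet | Hobby | Color | Drink
-----------------------------------------
  1   | plumber | hamster | reading | white | coffee
  2   | writer | rabbit | gardening | brown | tea
  3   | pilot | dog | cooking | gray | juice
  4   | nurse | cat | painting | black | soda
  5   | chef | parrot | hiking | orange | smoothie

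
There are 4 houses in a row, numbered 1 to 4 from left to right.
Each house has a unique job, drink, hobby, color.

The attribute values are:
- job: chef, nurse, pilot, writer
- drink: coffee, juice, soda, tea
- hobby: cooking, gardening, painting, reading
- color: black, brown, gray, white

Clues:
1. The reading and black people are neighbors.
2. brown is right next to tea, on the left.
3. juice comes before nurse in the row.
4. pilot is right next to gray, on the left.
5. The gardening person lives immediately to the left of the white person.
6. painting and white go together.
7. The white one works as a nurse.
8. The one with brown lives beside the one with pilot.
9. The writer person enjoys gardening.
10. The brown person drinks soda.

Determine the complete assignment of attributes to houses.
Solution:

House | Job | Drink | Hobby | Color
-----------------------------------
  1   | chef | soda | reading | brown
  2   | pilot | tea | cooking | black
  3   | writer | juice | gardening | gray
  4   | nurse | coffee | painting | white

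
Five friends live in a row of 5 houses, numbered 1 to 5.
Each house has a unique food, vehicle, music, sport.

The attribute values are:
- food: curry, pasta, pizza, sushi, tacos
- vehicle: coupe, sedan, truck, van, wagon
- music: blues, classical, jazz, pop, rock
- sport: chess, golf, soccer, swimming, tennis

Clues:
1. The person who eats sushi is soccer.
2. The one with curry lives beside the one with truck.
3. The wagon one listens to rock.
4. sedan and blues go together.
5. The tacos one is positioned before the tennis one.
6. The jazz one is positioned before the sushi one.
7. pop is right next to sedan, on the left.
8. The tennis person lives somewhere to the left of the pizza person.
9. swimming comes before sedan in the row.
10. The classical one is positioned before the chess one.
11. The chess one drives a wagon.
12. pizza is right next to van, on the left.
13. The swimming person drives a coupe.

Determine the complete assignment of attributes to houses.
Solution:

House | Food | Vehicle | Music | Sport
--------------------------------------
  1   | tacos | coupe | pop | swimming
  2   | curry | sedan | blues | tennis
  3   | pizza | truck | jazz | golf
  4   | sushi | van | classical | soccer
  5   | pasta | wagon | rock | chess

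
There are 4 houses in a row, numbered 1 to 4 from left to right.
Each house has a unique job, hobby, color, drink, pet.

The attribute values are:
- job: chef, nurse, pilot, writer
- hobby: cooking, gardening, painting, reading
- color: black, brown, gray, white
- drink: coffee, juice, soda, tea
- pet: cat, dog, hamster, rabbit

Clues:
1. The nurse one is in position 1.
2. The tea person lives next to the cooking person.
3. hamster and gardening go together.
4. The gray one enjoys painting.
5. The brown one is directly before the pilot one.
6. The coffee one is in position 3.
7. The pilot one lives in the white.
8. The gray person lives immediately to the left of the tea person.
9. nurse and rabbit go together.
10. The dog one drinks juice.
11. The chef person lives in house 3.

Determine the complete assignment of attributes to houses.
Solution:

House | Job | Hobby | Color | Drink | Pet
-----------------------------------------
  1   | nurse | painting | gray | soda | rabbit
  2   | writer | gardening | black | tea | hamster
  3   | chef | cooking | brown | coffee | cat
  4   | pilot | reading | white | juice | dog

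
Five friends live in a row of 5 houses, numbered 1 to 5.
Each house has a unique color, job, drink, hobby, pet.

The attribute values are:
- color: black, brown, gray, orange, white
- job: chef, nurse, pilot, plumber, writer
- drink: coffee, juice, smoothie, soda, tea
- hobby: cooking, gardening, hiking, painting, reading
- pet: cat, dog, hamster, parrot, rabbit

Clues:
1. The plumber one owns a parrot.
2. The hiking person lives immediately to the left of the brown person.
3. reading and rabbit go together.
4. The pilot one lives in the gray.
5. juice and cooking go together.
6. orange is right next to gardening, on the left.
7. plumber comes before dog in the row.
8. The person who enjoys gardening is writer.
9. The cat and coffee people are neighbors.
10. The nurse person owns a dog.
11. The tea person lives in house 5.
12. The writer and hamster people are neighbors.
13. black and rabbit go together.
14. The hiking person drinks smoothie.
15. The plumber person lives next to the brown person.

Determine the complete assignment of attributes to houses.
Solution:

House | Color | Job | Drink | Hobby | Pet
-----------------------------------------
  1   | orange | plumber | smoothie | hiking | parrot
  2   | brown | writer | soda | gardening | cat
  3   | gray | pilot | coffee | painting | hamster
  4   | white | nurse | juice | cooking | dog
  5   | black | chef | tea | reading | rabbit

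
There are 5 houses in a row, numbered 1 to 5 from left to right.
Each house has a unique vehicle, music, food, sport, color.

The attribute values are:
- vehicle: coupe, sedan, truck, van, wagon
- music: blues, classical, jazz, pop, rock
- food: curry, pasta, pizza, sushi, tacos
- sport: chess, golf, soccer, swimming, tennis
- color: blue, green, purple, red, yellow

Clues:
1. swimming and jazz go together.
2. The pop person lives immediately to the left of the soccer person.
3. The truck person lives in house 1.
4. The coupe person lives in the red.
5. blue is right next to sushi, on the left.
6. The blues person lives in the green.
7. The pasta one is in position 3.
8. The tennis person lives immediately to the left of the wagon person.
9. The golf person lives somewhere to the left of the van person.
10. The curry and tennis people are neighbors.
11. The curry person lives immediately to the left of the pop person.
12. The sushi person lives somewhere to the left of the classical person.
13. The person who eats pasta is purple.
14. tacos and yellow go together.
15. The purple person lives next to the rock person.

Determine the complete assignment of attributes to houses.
Solution:

House | Vehicle | Music | Food | Sport | Color
----------------------------------------------
  1   | truck | jazz | curry | swimming | blue
  2   | coupe | pop | sushi | tennis | red
  3   | wagon | classical | pasta | soccer | purple
  4   | sedan | rock | tacos | golf | yellow
  5   | van | blues | pizza | chess | green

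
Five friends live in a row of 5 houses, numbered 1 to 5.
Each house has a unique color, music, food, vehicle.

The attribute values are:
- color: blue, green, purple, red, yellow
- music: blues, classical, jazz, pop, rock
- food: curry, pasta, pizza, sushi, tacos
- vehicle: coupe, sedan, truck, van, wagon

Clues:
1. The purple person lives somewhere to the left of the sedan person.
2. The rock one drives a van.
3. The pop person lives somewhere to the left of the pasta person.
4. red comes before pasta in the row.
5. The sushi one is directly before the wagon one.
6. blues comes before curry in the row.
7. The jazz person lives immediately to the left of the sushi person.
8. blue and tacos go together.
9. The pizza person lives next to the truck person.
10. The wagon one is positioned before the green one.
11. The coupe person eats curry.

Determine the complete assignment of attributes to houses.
Solution:

House | Color | Music | Food | Vehicle
--------------------------------------
  1   | purple | rock | pizza | van
  2   | blue | jazz | tacos | truck
  3   | red | pop | sushi | sedan
  4   | yellow | blues | pasta | wagon
  5   | green | classical | curry | coupe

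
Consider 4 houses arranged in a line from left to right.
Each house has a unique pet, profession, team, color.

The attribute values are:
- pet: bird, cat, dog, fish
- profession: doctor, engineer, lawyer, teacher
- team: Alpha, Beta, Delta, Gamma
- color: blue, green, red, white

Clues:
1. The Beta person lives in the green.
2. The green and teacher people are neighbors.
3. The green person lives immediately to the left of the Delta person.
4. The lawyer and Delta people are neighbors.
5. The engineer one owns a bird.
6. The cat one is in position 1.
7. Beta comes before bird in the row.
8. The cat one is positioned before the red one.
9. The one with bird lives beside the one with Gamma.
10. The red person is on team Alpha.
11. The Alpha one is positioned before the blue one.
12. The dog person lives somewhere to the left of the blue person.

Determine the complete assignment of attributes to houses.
Solution:

House | Pet | Profession | Team | Color
---------------------------------------
  1   | cat | lawyer | Beta | green
  2   | dog | teacher | Delta | white
  3   | bird | engineer | Alpha | red
  4   | fish | doctor | Gamma | blue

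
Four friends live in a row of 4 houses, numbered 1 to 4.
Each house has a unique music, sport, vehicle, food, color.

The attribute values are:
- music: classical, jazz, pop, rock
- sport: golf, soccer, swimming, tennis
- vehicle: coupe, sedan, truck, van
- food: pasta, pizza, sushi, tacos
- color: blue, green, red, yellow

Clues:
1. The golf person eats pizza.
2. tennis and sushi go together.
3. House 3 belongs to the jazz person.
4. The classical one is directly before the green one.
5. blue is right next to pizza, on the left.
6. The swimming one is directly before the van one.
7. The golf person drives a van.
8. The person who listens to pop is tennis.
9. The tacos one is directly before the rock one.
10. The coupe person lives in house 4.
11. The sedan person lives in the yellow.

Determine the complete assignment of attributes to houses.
Solution:

House | Music | Sport | Vehicle | Food | Color
----------------------------------------------
  1   | classical | swimming | truck | tacos | blue
  2   | rock | golf | van | pizza | green
  3   | jazz | soccer | sedan | pasta | yellow
  4   | pop | tennis | coupe | sushi | red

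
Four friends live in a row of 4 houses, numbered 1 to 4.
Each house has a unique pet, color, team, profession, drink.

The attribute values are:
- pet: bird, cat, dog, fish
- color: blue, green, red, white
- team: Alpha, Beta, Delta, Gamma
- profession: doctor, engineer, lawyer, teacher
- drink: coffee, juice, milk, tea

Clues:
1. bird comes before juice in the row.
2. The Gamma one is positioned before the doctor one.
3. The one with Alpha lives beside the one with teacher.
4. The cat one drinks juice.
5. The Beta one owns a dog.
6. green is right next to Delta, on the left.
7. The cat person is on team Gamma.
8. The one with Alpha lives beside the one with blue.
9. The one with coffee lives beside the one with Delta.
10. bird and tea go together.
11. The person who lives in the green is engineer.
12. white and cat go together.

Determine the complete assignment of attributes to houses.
Solution:

House | Pet | Color | Team | Profession | Drink
-----------------------------------------------
  1   | fish | green | Alpha | engineer | coffee
  2   | bird | blue | Delta | teacher | tea
  3   | cat | white | Gamma | lawyer | juice
  4   | dog | red | Beta | doctor | milk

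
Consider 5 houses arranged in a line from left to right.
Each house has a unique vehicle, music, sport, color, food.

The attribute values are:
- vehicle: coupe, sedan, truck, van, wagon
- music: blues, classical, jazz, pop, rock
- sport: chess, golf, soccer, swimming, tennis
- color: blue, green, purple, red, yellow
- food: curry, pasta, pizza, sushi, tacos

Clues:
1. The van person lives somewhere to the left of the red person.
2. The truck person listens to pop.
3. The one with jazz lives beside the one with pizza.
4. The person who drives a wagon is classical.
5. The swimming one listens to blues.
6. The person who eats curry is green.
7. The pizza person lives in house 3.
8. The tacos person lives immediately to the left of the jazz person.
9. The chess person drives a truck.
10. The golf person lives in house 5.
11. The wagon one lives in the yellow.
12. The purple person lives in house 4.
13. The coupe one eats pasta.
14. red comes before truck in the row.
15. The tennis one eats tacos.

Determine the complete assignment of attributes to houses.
Solution:

House | Vehicle | Music | Sport | Color | Food
----------------------------------------------
  1   | wagon | classical | tennis | yellow | tacos
  2   | van | jazz | soccer | green | curry
  3   | sedan | blues | swimming | red | pizza
  4   | truck | pop | chess | purple | sushi
  5   | coupe | rock | golf | blue | pasta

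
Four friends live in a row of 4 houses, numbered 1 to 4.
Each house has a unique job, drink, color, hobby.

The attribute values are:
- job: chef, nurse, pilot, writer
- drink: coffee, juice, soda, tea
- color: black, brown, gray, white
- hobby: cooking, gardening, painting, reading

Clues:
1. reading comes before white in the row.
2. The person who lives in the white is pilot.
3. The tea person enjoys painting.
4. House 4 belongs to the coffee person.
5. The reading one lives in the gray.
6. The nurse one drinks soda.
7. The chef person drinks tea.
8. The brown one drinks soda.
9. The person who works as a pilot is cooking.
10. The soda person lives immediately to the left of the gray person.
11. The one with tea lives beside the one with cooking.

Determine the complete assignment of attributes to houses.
Solution:

House | Job | Drink | Color | Hobby
-----------------------------------
  1   | nurse | soda | brown | gardening
  2   | writer | juice | gray | reading
  3   | chef | tea | black | painting
  4   | pilot | coffee | white | cooking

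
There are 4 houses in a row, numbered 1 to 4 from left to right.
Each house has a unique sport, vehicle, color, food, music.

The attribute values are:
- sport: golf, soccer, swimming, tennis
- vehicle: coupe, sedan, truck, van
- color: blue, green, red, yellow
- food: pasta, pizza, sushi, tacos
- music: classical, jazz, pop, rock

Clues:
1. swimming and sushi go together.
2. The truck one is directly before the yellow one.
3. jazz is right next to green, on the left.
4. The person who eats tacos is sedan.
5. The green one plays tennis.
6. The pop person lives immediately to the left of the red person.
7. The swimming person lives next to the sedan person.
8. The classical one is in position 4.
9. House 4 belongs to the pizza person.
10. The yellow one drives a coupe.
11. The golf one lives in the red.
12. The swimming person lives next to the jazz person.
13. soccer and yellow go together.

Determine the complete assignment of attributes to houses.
Solution:

House | Sport | Vehicle | Color | Food | Music
----------------------------------------------
  1   | swimming | van | blue | sushi | pop
  2   | golf | sedan | red | tacos | jazz
  3   | tennis | truck | green | pasta | rock
  4   | soccer | coupe | yellow | pizza | classical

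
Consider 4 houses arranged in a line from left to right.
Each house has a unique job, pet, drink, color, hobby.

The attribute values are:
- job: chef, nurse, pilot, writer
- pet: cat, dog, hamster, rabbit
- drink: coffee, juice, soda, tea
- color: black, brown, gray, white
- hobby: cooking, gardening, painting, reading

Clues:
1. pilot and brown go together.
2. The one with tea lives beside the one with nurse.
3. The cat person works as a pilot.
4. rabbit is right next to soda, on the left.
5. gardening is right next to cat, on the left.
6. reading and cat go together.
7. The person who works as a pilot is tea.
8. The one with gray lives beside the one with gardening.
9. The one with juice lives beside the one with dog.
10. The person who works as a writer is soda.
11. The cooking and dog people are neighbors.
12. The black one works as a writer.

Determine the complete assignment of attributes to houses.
Solution:

House | Job | Pet | Drink | Color | Hobby
-----------------------------------------
  1   | chef | rabbit | juice | gray | cooking
  2   | writer | dog | soda | black | gardening
  3   | pilot | cat | tea | brown | reading
  4   | nurse | hamster | coffee | white | painting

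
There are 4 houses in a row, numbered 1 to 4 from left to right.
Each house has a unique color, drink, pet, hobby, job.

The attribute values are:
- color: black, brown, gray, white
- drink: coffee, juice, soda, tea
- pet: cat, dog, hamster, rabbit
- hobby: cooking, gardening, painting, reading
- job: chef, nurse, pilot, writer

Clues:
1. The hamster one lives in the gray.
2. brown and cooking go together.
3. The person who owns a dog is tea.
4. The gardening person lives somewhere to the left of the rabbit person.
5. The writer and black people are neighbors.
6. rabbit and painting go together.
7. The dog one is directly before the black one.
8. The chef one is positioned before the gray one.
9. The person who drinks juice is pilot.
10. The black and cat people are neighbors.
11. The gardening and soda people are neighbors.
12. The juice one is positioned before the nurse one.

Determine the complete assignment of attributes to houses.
Solution:

House | Color | Drink | Pet | Hobby | Job
-----------------------------------------
  1   | white | tea | dog | gardening | writer
  2   | black | soda | rabbit | painting | chef
  3   | brown | juice | cat | cooking | pilot
  4   | gray | coffee | hamster | reading | nurse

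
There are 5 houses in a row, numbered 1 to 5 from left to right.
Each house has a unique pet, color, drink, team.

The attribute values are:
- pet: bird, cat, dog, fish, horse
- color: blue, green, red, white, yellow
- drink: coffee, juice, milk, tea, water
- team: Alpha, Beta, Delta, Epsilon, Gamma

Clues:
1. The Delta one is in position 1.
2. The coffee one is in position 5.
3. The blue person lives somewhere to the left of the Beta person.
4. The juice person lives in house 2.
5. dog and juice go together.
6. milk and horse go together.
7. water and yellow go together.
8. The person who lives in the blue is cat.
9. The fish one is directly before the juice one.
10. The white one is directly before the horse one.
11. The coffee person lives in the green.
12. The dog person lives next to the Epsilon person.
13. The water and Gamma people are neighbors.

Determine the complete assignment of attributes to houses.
Solution:

House | Pet | Color | Drink | Team
----------------------------------
  1   | fish | yellow | water | Delta
  2   | dog | white | juice | Gamma
  3   | horse | red | milk | Epsilon
  4   | cat | blue | tea | Alpha
  5   | bird | green | coffee | Beta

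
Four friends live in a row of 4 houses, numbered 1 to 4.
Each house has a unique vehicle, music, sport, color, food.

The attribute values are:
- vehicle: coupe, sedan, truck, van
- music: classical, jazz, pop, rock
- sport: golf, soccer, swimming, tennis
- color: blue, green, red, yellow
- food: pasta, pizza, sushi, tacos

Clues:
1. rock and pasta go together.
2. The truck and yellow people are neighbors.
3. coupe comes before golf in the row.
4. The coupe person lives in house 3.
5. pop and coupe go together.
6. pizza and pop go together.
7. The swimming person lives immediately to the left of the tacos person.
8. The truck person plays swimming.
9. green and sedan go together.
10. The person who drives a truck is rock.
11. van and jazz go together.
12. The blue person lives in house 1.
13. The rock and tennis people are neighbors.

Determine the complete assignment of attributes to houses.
Solution:

House | Vehicle | Music | Sport | Color | Food
----------------------------------------------
  1   | truck | rock | swimming | blue | pasta
  2   | van | jazz | tennis | yellow | tacos
  3   | coupe | pop | soccer | red | pizza
  4   | sedan | classical | golf | green | sushi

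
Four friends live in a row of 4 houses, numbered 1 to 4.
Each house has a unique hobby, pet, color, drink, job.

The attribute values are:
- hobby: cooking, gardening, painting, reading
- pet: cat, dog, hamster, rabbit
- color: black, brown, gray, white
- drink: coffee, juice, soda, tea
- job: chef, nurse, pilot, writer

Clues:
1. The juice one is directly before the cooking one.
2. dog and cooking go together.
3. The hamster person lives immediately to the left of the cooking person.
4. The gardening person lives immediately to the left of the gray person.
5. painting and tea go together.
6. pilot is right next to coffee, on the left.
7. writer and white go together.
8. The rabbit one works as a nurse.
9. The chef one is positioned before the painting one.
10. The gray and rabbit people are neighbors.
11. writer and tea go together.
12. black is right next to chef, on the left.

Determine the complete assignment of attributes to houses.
Solution:

House | Hobby | Pet | Color | Drink | Job
-----------------------------------------
  1   | gardening | hamster | black | juice | pilot
  2   | cooking | dog | gray | coffee | chef
  3   | reading | rabbit | brown | soda | nurse
  4   | painting | cat | white | tea | writer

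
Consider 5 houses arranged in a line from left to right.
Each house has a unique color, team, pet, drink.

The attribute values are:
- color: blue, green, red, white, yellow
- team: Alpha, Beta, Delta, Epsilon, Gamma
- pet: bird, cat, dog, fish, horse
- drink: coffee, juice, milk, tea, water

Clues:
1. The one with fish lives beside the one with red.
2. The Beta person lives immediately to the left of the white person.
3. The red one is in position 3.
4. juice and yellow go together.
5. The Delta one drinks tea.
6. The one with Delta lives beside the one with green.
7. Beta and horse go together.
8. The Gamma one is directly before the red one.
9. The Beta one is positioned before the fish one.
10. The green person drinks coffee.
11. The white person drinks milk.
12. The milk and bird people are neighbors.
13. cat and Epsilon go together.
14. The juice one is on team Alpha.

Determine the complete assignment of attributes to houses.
Solution:

House | Color | Team | Pet | Drink
----------------------------------
  1   | blue | Beta | horse | water
  2   | white | Gamma | fish | milk
  3   | red | Delta | bird | tea
  4   | green | Epsilon | cat | coffee
  5   | yellow | Alpha | dog | juice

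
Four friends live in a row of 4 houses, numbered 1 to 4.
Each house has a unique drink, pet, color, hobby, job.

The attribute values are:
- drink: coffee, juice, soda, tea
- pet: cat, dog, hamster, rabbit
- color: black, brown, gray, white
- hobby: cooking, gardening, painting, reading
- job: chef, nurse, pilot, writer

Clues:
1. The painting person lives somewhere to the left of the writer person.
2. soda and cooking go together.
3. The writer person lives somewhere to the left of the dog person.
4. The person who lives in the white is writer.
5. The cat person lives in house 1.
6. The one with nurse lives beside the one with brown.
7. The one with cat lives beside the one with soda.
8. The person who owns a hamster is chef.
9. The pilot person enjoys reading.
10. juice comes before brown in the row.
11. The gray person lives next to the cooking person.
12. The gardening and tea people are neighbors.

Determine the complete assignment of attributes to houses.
Solution:

House | Drink | Pet | Color | Hobby | Job
-----------------------------------------
  1   | juice | cat | gray | painting | nurse
  2   | soda | hamster | brown | cooking | chef
  3   | coffee | rabbit | white | gardening | writer
  4   | tea | dog | black | reading | pilot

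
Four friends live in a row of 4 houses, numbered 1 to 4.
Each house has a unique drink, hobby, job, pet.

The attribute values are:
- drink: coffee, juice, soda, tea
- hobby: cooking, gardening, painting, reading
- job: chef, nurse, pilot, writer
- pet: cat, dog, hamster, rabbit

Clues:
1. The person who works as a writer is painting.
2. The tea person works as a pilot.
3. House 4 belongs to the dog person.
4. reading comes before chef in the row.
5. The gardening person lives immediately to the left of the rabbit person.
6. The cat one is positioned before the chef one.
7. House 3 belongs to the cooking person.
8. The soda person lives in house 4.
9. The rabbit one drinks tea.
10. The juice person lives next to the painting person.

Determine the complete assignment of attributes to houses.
Solution:

House | Drink | Hobby | Job | Pet
---------------------------------
  1   | coffee | gardening | nurse | cat
  2   | tea | reading | pilot | rabbit
  3   | juice | cooking | chef | hamster
  4   | soda | painting | writer | dog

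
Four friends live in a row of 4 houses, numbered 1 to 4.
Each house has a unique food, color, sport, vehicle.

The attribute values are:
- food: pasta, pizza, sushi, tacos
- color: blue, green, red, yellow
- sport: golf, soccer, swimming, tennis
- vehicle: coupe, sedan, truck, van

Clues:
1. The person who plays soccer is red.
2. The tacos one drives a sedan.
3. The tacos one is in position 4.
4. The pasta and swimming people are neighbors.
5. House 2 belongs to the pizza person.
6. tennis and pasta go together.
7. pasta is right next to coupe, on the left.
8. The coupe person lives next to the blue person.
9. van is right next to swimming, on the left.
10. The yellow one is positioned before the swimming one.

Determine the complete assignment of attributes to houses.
Solution:

House | Food | Color | Sport | Vehicle
--------------------------------------
  1   | pasta | yellow | tennis | van
  2   | pizza | green | swimming | coupe
  3   | sushi | blue | golf | truck
  4   | tacos | red | soccer | sedan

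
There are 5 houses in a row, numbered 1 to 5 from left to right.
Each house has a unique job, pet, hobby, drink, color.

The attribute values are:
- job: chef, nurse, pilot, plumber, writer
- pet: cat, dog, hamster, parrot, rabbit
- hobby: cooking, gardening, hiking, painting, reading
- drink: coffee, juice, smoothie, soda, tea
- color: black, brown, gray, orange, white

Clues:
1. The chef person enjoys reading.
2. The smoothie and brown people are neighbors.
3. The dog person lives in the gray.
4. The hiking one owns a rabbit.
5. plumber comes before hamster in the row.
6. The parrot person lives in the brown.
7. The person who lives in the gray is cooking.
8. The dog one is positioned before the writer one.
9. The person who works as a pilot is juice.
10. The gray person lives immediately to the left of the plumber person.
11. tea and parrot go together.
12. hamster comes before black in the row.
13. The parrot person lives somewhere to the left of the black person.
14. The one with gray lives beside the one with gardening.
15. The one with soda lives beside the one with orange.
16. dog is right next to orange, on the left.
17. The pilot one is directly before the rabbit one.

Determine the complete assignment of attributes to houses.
Solution:

House | Job | Pet | Hobby | Drink | Color
-----------------------------------------
  1   | nurse | dog | cooking | soda | gray
  2   | plumber | cat | gardening | smoothie | orange
  3   | chef | parrot | reading | tea | brown
  4   | pilot | hamster | painting | juice | white
  5   | writer | rabbit | hiking | coffee | black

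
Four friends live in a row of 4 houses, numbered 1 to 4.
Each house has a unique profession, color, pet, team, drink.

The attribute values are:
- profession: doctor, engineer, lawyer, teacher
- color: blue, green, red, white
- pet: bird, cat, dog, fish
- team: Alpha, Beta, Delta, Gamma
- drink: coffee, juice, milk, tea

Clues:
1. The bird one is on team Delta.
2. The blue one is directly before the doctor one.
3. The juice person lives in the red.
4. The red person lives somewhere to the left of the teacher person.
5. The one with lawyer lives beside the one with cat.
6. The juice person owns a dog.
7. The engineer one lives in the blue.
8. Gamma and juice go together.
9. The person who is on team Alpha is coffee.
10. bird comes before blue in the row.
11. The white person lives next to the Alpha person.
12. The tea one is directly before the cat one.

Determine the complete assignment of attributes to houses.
Solution:

House | Profession | Color | Pet | Team | Drink
-----------------------------------------------
  1   | lawyer | white | bird | Delta | tea
  2   | engineer | blue | cat | Alpha | coffee
  3   | doctor | red | dog | Gamma | juice
  4   | teacher | green | fish | Beta | milk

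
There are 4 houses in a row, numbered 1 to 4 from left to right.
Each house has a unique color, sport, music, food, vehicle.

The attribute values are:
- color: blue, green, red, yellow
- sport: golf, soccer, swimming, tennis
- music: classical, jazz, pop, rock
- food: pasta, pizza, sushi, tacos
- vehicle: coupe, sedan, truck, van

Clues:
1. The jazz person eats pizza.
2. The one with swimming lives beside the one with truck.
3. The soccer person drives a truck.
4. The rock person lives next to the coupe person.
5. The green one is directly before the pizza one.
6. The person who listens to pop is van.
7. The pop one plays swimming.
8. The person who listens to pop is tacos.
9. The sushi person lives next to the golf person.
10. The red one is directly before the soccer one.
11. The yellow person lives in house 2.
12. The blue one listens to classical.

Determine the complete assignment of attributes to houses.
Solution:

House | Color | Sport | Music | Food | Vehicle
----------------------------------------------
  1   | green | tennis | rock | sushi | sedan
  2   | yellow | golf | jazz | pizza | coupe
  3   | red | swimming | pop | tacos | van
  4   | blue | soccer | classical | pasta | truck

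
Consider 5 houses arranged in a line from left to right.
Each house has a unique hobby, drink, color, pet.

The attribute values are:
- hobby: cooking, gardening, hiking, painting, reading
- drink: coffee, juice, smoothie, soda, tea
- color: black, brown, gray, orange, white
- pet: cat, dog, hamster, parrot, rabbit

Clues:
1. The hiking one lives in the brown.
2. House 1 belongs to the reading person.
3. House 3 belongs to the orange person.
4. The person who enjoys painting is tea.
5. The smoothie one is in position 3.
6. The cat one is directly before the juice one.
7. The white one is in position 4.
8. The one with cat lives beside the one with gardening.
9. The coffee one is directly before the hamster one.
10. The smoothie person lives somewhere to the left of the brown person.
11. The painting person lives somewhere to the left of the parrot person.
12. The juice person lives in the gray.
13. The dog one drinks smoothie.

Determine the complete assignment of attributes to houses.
Solution:

House | Hobby | Drink | Color | Pet
-----------------------------------
  1   | reading | coffee | black | cat
  2   | gardening | juice | gray | hamster
  3   | cooking | smoothie | orange | dog
  4   | painting | tea | white | rabbit
  5   | hiking | soda | brown | parrot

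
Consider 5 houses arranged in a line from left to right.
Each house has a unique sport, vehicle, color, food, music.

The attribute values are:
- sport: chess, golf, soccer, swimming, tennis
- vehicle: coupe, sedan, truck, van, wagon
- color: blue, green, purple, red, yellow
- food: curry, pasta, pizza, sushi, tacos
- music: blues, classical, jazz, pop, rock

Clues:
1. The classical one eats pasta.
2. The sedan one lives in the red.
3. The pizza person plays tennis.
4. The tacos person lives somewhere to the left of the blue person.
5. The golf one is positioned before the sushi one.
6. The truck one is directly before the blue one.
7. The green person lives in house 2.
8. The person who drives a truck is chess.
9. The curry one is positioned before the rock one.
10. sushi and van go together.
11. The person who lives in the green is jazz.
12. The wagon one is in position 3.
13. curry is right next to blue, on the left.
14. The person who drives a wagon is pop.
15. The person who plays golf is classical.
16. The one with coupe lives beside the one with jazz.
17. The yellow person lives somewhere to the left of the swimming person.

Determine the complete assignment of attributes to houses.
Solution:

House | Sport | Vehicle | Color | Food | Music
----------------------------------------------
  1   | soccer | coupe | yellow | tacos | blues
  2   | chess | truck | green | curry | jazz
  3   | tennis | wagon | blue | pizza | pop
  4   | golf | sedan | red | pasta | classical
  5   | swimming | van | purple | sushi | rock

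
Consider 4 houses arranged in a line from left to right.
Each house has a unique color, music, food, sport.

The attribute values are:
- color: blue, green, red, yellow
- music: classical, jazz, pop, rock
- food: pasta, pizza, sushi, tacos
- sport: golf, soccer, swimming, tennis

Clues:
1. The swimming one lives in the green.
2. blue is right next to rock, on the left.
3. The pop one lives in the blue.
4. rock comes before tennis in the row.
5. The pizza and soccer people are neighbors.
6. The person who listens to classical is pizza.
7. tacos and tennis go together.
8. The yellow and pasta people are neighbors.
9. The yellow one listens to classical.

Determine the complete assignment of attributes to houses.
Solution:

House | Color | Music | Food | Sport
------------------------------------
  1   | yellow | classical | pizza | golf
  2   | blue | pop | pasta | soccer
  3   | green | rock | sushi | swimming
  4   | red | jazz | tacos | tennis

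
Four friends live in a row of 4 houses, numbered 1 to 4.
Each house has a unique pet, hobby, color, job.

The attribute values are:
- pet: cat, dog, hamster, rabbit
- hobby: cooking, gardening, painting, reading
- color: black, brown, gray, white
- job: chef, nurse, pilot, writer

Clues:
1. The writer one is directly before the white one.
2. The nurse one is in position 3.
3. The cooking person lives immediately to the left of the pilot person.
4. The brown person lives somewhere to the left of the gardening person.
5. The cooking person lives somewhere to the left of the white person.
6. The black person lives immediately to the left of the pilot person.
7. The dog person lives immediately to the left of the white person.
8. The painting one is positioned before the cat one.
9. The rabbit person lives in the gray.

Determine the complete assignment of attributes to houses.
Solution:

House | Pet | Hobby | Color | Job
---------------------------------
  1   | dog | cooking | black | writer
  2   | hamster | painting | white | pilot
  3   | cat | reading | brown | nurse
  4   | rabbit | gardening | gray | chef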